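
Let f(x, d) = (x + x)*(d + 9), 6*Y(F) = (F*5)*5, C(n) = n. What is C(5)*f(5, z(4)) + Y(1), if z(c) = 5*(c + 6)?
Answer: 17725/6 ≈ 2954.2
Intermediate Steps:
Y(F) = 25*F/6 (Y(F) = ((F*5)*5)/6 = ((5*F)*5)/6 = (25*F)/6 = 25*F/6)
z(c) = 30 + 5*c (z(c) = 5*(6 + c) = 30 + 5*c)
f(x, d) = 2*x*(9 + d) (f(x, d) = (2*x)*(9 + d) = 2*x*(9 + d))
C(5)*f(5, z(4)) + Y(1) = 5*(2*5*(9 + (30 + 5*4))) + (25/6)*1 = 5*(2*5*(9 + (30 + 20))) + 25/6 = 5*(2*5*(9 + 50)) + 25/6 = 5*(2*5*59) + 25/6 = 5*590 + 25/6 = 2950 + 25/6 = 17725/6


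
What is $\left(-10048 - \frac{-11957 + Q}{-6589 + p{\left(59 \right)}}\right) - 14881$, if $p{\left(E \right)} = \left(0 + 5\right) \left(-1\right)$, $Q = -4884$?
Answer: $- \frac{164398667}{6594} \approx -24932.0$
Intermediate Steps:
$p{\left(E \right)} = -5$ ($p{\left(E \right)} = 5 \left(-1\right) = -5$)
$\left(-10048 - \frac{-11957 + Q}{-6589 + p{\left(59 \right)}}\right) - 14881 = \left(-10048 - \frac{-11957 - 4884}{-6589 - 5}\right) - 14881 = \left(-10048 - - \frac{16841}{-6594}\right) - 14881 = \left(-10048 - \left(-16841\right) \left(- \frac{1}{6594}\right)\right) - 14881 = \left(-10048 - \frac{16841}{6594}\right) - 14881 = - \frac{66273353}{6594} - 14881 = - \frac{164398667}{6594}$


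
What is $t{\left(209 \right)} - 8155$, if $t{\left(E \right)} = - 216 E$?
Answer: $-53299$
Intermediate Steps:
$t{\left(209 \right)} - 8155 = \left(-216\right) 209 - 8155 = -45144 - 8155 = -53299$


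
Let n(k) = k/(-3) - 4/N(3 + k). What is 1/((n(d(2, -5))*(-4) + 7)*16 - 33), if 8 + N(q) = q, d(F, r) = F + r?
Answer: -1/17 ≈ -0.058824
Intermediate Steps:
N(q) = -8 + q
n(k) = -4/(-5 + k) - k/3 (n(k) = k/(-3) - 4/(-8 + (3 + k)) = k*(-⅓) - 4/(-5 + k) = -k/3 - 4/(-5 + k) = -4/(-5 + k) - k/3)
1/((n(d(2, -5))*(-4) + 7)*16 - 33) = 1/((((-12 - (2 - 5)*(-5 + (2 - 5)))/(3*(-5 + (2 - 5))))*(-4) + 7)*16 - 33) = 1/((((-12 - 1*(-3)*(-5 - 3))/(3*(-5 - 3)))*(-4) + 7)*16 - 33) = 1/((((⅓)*(-12 - 1*(-3)*(-8))/(-8))*(-4) + 7)*16 - 33) = 1/((((⅓)*(-⅛)*(-12 - 24))*(-4) + 7)*16 - 33) = 1/((((⅓)*(-⅛)*(-36))*(-4) + 7)*16 - 33) = 1/(((3/2)*(-4) + 7)*16 - 33) = 1/((-6 + 7)*16 - 33) = 1/(1*16 - 33) = 1/(16 - 33) = 1/(-17) = -1/17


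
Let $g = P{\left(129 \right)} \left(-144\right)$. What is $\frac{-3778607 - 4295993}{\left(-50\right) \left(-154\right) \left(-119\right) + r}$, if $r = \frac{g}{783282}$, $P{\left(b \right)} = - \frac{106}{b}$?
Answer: $\frac{11331734166650}{1285917322863} \approx 8.8122$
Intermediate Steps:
$g = \frac{5088}{43}$ ($g = - \frac{106}{129} \left(-144\right) = \left(-106\right) \frac{1}{129} \left(-144\right) = \left(- \frac{106}{129}\right) \left(-144\right) = \frac{5088}{43} \approx 118.33$)
$r = \frac{848}{5613521}$ ($r = \frac{5088}{43 \cdot 783282} = \frac{5088}{43} \cdot \frac{1}{783282} = \frac{848}{5613521} \approx 0.00015106$)
$\frac{-3778607 - 4295993}{\left(-50\right) \left(-154\right) \left(-119\right) + r} = \frac{-3778607 - 4295993}{\left(-50\right) \left(-154\right) \left(-119\right) + \frac{848}{5613521}} = - \frac{8074600}{7700 \left(-119\right) + \frac{848}{5613521}} = - \frac{8074600}{-916300 + \frac{848}{5613521}} = - \frac{8074600}{- \frac{5143669291452}{5613521}} = \left(-8074600\right) \left(- \frac{5613521}{5143669291452}\right) = \frac{11331734166650}{1285917322863}$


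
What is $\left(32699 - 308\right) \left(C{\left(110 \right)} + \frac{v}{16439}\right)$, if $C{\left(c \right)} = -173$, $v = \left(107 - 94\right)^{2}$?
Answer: $- \frac{92112813198}{16439} \approx -5.6033 \cdot 10^{6}$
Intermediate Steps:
$v = 169$ ($v = 13^{2} = 169$)
$\left(32699 - 308\right) \left(C{\left(110 \right)} + \frac{v}{16439}\right) = \left(32699 - 308\right) \left(-173 + \frac{169}{16439}\right) = 32391 \left(- \frac{2843778}{16439}\right) = - \frac{92112813198}{16439}$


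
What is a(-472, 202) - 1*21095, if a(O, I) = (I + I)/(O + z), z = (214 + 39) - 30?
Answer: -5253059/249 ≈ -21097.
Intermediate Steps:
z = 223 (z = 253 - 30 = 223)
a(O, I) = 2*I/(223 + O) (a(O, I) = (I + I)/(O + 223) = (2*I)/(223 + O) = 2*I/(223 + O))
a(-472, 202) - 1*21095 = 2*202/(223 - 472) - 1*21095 = 2*202/(-249) - 21095 = 2*202*(-1/249) - 21095 = -404/249 - 21095 = -5253059/249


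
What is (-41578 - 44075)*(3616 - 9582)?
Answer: 511005798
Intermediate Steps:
(-41578 - 44075)*(3616 - 9582) = -85653*(-5966) = 511005798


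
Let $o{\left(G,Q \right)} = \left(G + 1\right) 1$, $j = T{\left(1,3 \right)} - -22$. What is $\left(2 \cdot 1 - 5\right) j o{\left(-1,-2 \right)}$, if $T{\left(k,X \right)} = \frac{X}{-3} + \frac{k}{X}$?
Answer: $0$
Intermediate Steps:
$T{\left(k,X \right)} = - \frac{X}{3} + \frac{k}{X}$ ($T{\left(k,X \right)} = X \left(- \frac{1}{3}\right) + \frac{k}{X} = - \frac{X}{3} + \frac{k}{X}$)
$j = \frac{64}{3}$ ($j = \left(\left(- \frac{1}{3}\right) 3 + 1 \cdot \frac{1}{3}\right) - -22 = \left(-1 + 1 \cdot \frac{1}{3}\right) + 22 = \left(-1 + \frac{1}{3}\right) + 22 = - \frac{2}{3} + 22 = \frac{64}{3} \approx 21.333$)
$o{\left(G,Q \right)} = 1 + G$ ($o{\left(G,Q \right)} = \left(1 + G\right) 1 = 1 + G$)
$\left(2 \cdot 1 - 5\right) j o{\left(-1,-2 \right)} = \left(2 \cdot 1 - 5\right) \frac{64}{3} \left(1 - 1\right) = \left(2 - 5\right) \frac{64}{3} \cdot 0 = \left(-3\right) \frac{64}{3} \cdot 0 = \left(-64\right) 0 = 0$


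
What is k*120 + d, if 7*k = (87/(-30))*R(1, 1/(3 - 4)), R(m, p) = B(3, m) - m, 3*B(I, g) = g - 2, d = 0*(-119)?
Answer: 464/7 ≈ 66.286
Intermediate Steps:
d = 0
B(I, g) = -⅔ + g/3 (B(I, g) = (g - 2)/3 = (-2 + g)/3 = -⅔ + g/3)
R(m, p) = -⅔ - 2*m/3 (R(m, p) = (-⅔ + m/3) - m = -⅔ - 2*m/3)
k = 58/105 (k = ((87/(-30))*(-⅔ - ⅔*1))/7 = ((87*(-1/30))*(-⅔ - ⅔))/7 = (-29/10*(-4/3))/7 = (⅐)*(58/15) = 58/105 ≈ 0.55238)
k*120 + d = (58/105)*120 + 0 = 464/7 + 0 = 464/7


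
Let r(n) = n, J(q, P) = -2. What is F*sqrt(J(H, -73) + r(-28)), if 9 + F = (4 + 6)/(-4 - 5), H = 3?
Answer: -91*I*sqrt(30)/9 ≈ -55.381*I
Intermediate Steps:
F = -91/9 (F = -9 + (4 + 6)/(-4 - 5) = -9 + 10/(-9) = -9 + 10*(-1/9) = -9 - 10/9 = -91/9 ≈ -10.111)
F*sqrt(J(H, -73) + r(-28)) = -91*sqrt(-2 - 28)/9 = -91*I*sqrt(30)/9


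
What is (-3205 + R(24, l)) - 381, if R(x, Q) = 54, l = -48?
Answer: -3532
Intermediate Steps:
(-3205 + R(24, l)) - 381 = (-3205 + 54) - 381 = -3151 - 381 = -3532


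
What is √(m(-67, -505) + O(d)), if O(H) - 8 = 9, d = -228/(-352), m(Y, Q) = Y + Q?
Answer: I*√555 ≈ 23.558*I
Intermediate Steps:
m(Y, Q) = Q + Y
d = 57/88 (d = -228*(-1/352) = 57/88 ≈ 0.64773)
O(H) = 17 (O(H) = 8 + 9 = 17)
√(m(-67, -505) + O(d)) = √((-505 - 67) + 17) = √(-572 + 17) = √(-555) = I*√555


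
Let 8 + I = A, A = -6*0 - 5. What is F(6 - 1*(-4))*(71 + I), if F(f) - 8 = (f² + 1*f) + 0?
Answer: 6844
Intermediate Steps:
A = -5 (A = 0 - 5 = -5)
I = -13 (I = -8 - 5 = -13)
F(f) = 8 + f + f² (F(f) = 8 + ((f² + 1*f) + 0) = 8 + ((f² + f) + 0) = 8 + ((f + f²) + 0) = 8 + (f + f²) = 8 + f + f²)
F(6 - 1*(-4))*(71 + I) = (8 + (6 - 1*(-4)) + (6 - 1*(-4))²)*(71 - 13) = (8 + (6 + 4) + (6 + 4)²)*58 = (8 + 10 + 10²)*58 = (8 + 10 + 100)*58 = 118*58 = 6844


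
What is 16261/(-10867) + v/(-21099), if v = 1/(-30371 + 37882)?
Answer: -2576955302596/1722143358663 ≈ -1.4964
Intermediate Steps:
v = 1/7511 ≈ 0.00013314
16261/(-10867) + v/(-21099) = 16261/(-10867) + (1/7511)/(-21099) = 16261*(-1/10867) + (1/7511)*(-1/21099) = -16261/10867 - 1/158474589 = -2576955302596/1722143358663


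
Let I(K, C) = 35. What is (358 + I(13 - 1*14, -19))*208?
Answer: 81744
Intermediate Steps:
(358 + I(13 - 1*14, -19))*208 = (358 + 35)*208 = 393*208 = 81744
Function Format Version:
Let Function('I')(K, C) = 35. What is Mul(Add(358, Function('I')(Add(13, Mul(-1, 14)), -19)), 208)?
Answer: 81744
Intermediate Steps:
Mul(Add(358, Function('I')(Add(13, Mul(-1, 14)), -19)), 208) = Mul(Add(358, 35), 208) = Mul(393, 208) = 81744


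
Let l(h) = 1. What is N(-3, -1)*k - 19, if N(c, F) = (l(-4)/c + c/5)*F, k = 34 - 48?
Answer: -481/15 ≈ -32.067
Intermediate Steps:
k = -14
N(c, F) = F*(1/c + c/5) (N(c, F) = (1/c + c/5)*F = F*(1/c + c/5))
N(-3, -1)*k - 19 = (-1/(-3) + (⅕)*(-1)*(-3))*(-14) - 19 = (-1*(-⅓) + ⅗)*(-14) - 19 = (⅓ + ⅗)*(-14) - 19 = (14/15)*(-14) - 19 = -196/15 - 19 = -481/15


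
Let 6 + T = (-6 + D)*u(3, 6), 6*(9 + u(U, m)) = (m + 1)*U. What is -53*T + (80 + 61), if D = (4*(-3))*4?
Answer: -15282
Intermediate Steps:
u(U, m) = -9 + U*(1 + m)/6 (u(U, m) = -9 + ((m + 1)*U)/6 = -9 + ((1 + m)*U)/6 = -9 + (U*(1 + m))/6 = -9 + U*(1 + m)/6)
D = -48 (D = -12*4 = -48)
T = 291 (T = -6 + (-6 - 48)*(-9 + (1/6)*3 + (1/6)*3*6) = -6 - 54*(-9 + 1/2 + 3) = -6 - 54*(-11/2) = -6 + 297 = 291)
-53*T + (80 + 61) = -53*291 + (80 + 61) = -15423 + 141 = -15282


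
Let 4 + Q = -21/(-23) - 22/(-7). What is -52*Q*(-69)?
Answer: 1404/7 ≈ 200.57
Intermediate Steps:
Q = 9/161 (Q = -4 + (-21/(-23) - 22/(-7)) = -4 + (-21*(-1/23) - 22*(-⅐)) = -4 + (21/23 + 22/7) = -4 + 653/161 = 9/161 ≈ 0.055901)
-52*Q*(-69) = -52*9/161*(-69) = -468/161*(-69) = 1404/7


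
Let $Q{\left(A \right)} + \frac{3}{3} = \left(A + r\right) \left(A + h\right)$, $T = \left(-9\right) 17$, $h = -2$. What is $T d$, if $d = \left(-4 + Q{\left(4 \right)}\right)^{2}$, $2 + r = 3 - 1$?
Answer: $-1377$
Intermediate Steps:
$r = 0$ ($r = -2 + \left(3 - 1\right) = -2 + 2 = 0$)
$T = -153$
$Q{\left(A \right)} = -1 + A \left(-2 + A\right)$ ($Q{\left(A \right)} = -1 + \left(A + 0\right) \left(A - 2\right) = -1 + A \left(-2 + A\right)$)
$d = 9$ ($d = \left(-4 - \left(9 - 16\right)\right)^{2} = \left(-4 - -7\right)^{2} = \left(-4 + 7\right)^{2} = 3^{2} = 9$)
$T d = \left(-153\right) 9 = -1377$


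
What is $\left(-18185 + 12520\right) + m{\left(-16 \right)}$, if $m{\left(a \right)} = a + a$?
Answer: $-5697$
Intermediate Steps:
$m{\left(a \right)} = 2 a$
$\left(-18185 + 12520\right) + m{\left(-16 \right)} = \left(-18185 + 12520\right) + 2 \left(-16\right) = -5665 - 32 = -5697$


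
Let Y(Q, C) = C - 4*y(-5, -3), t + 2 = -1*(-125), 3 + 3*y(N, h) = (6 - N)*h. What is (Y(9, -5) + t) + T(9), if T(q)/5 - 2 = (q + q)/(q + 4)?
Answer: 2378/13 ≈ 182.92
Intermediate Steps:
y(N, h) = -1 + h*(6 - N)/3 (y(N, h) = -1 + ((6 - N)*h)/3 = -1 + (h*(6 - N))/3 = -1 + h*(6 - N)/3)
T(q) = 10 + 10*q/(4 + q) (T(q) = 10 + 5*((q + q)/(q + 4)) = 10 + 5*((2*q)/(4 + q)) = 10 + 5*(2*q/(4 + q)) = 10 + 10*q/(4 + q))
t = 123 (t = -2 - 1*(-125) = -2 + 125 = 123)
Y(Q, C) = 48 + C (Y(Q, C) = C - 4*(-1 + 2*(-3) - 1/3*(-5)*(-3)) = C - 4*(-1 - 6 - 5) = C - 4*(-12) = C + 48 = 48 + C)
(Y(9, -5) + t) + T(9) = ((48 - 5) + 123) + 20*(2 + 9)/(4 + 9) = (43 + 123) + 20*11/13 = 166 + 20*(1/13)*11 = 166 + 220/13 = 2378/13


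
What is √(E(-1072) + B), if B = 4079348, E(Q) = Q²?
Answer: 6*√145237 ≈ 2286.6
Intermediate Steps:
√(E(-1072) + B) = √((-1072)² + 4079348) = √(1149184 + 4079348) = √5228532 = 6*√145237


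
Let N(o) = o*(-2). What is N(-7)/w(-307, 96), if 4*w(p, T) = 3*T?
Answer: 7/36 ≈ 0.19444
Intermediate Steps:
w(p, T) = 3*T/4 (w(p, T) = (3*T)/4 = 3*T/4)
N(o) = -2*o
N(-7)/w(-307, 96) = (-2*(-7))/(((¾)*96)) = 14/72 = 14*(1/72) = 7/36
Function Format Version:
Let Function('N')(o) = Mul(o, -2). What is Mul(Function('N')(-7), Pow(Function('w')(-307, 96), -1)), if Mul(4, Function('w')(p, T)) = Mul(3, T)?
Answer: Rational(7, 36) ≈ 0.19444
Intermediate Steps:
Function('w')(p, T) = Mul(Rational(3, 4), T) (Function('w')(p, T) = Mul(Rational(1, 4), Mul(3, T)) = Mul(Rational(3, 4), T))
Function('N')(o) = Mul(-2, o)
Mul(Function('N')(-7), Pow(Function('w')(-307, 96), -1)) = Mul(Mul(-2, -7), Pow(Mul(Rational(3, 4), 96), -1)) = Mul(14, Pow(72, -1)) = Mul(14, Rational(1, 72)) = Rational(7, 36)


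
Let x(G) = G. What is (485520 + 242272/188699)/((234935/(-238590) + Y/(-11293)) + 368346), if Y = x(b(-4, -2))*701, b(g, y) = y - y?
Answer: 4371798174723936/3316703343429259 ≈ 1.3181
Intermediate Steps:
b(g, y) = 0
Y = 0 (Y = 0*701 = 0)
(485520 + 242272/188699)/((234935/(-238590) + Y/(-11293)) + 368346) = (485520 + 242272/188699)/((234935/(-238590) + 0/(-11293)) + 368346) = (485520 + 242272*(1/188699))/((234935*(-1/238590) + 0*(-1/11293)) + 368346) = (485520 + 242272/188699)/((-46987/47718 + 0) + 368346) = 91617380752/(188699*(-46987/47718 + 368346)) = 91617380752/(188699*(17576687441/47718)) = (91617380752/188699)*(47718/17576687441) = 4371798174723936/3316703343429259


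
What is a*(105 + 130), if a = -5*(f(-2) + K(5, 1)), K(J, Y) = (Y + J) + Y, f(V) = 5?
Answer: -14100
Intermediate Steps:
K(J, Y) = J + 2*Y (K(J, Y) = (J + Y) + Y = J + 2*Y)
a = -60 (a = -5*(5 + (5 + 2*1)) = -5*(5 + (5 + 2)) = -5*(5 + 7) = -5*12 = -60)
a*(105 + 130) = -60*(105 + 130) = -60*235 = -14100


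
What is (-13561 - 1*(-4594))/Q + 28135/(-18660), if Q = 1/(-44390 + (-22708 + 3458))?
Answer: 2129702666533/3732 ≈ 5.7066e+8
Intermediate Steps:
Q = -1/63640 (Q = 1/(-44390 - 19250) = 1/(-63640) = -1/63640 ≈ -1.5713e-5)
(-13561 - 1*(-4594))/Q + 28135/(-18660) = (-13561 - 1*(-4594))/(-1/63640) + 28135/(-18660) = (-13561 + 4594)*(-63640) + 28135*(-1/18660) = -8967*(-63640) - 5627/3732 = 570659880 - 5627/3732 = 2129702666533/3732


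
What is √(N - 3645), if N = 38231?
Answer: √34586 ≈ 185.97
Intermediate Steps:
√(N - 3645) = √(38231 - 3645) = √34586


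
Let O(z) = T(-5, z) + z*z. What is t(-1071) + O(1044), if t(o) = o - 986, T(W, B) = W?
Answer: 1087874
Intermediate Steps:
t(o) = -986 + o
O(z) = -5 + z² (O(z) = -5 + z*z = -5 + z²)
t(-1071) + O(1044) = (-986 - 1071) + (-5 + 1044²) = -2057 + (-5 + 1089936) = -2057 + 1089931 = 1087874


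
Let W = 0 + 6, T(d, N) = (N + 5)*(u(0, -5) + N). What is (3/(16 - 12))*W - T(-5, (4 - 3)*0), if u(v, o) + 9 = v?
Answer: 99/2 ≈ 49.500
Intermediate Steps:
u(v, o) = -9 + v
T(d, N) = (-9 + N)*(5 + N) (T(d, N) = (N + 5)*((-9 + 0) + N) = (5 + N)*(-9 + N) = (-9 + N)*(5 + N))
W = 6
(3/(16 - 12))*W - T(-5, (4 - 3)*0) = (3/(16 - 12))*6 - (-45 + ((4 - 3)*0)**2 - 4*(4 - 3)*0) = (3/4)*6 - (-45 + (1*0)**2 - 4*0) = ((1/4)*3)*6 - (-45 + 0**2 - 4*0) = (3/4)*6 - (-45 + 0 + 0) = 9/2 - 1*(-45) = 9/2 + 45 = 99/2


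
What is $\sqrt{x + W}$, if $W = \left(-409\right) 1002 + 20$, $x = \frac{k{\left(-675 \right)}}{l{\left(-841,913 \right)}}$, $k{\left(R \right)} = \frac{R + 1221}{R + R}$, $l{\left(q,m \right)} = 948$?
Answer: $\frac{i \sqrt{20716149497367}}{7110} \approx 640.15 i$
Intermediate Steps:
$k{\left(R \right)} = \frac{1221 + R}{2 R}$
$x = - \frac{91}{213300}$ ($x = \frac{\frac{1}{2} \frac{1}{-675} \left(1221 - 675\right)}{948} = \frac{1}{2} \left(- \frac{1}{675}\right) 546 \cdot \frac{1}{948} = \left(- \frac{91}{225}\right) \frac{1}{948} = - \frac{91}{213300} \approx -0.00042663$)
$W = -409798$ ($W = -409818 + 20 = -409798$)
$\sqrt{x + W} = \sqrt{- \frac{91}{213300} - 409798} = \sqrt{- \frac{87409913491}{213300}} = \frac{i \sqrt{20716149497367}}{7110}$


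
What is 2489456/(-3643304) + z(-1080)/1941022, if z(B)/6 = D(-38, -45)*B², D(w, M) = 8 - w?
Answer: 73002728247598/441983326043 ≈ 165.17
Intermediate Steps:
z(B) = 276*B² (z(B) = 6*((8 - 1*(-38))*B²) = 6*((8 + 38)*B²) = 6*(46*B²) = 276*B²)
2489456/(-3643304) + z(-1080)/1941022 = 2489456/(-3643304) + (276*(-1080)²)/1941022 = 2489456*(-1/3643304) + (276*1166400)*(1/1941022) = -311182/455413 + 321926400*(1/1941022) = -311182/455413 + 160963200/970511 = 73002728247598/441983326043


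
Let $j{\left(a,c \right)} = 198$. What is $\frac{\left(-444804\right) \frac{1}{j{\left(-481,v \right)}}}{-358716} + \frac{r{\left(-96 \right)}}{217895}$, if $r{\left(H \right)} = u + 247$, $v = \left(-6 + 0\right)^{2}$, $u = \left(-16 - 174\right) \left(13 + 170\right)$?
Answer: $- \frac{196258501757}{1289679976530} \approx -0.15218$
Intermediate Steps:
$u = -34770$ ($u = \left(-190\right) 183 = -34770$)
$v = 36$ ($v = \left(-6\right)^{2} = 36$)
$r{\left(H \right)} = -34523$ ($r{\left(H \right)} = -34770 + 247 = -34523$)
$\frac{\left(-444804\right) \frac{1}{j{\left(-481,v \right)}}}{-358716} + \frac{r{\left(-96 \right)}}{217895} = \frac{\left(-444804\right) \frac{1}{198}}{-358716} - \frac{34523}{217895} = \left(-444804\right) \frac{1}{198} \left(- \frac{1}{358716}\right) - \frac{34523}{217895} = \left(- \frac{74134}{33}\right) \left(- \frac{1}{358716}\right) - \frac{34523}{217895} = \frac{37067}{5918814} - \frac{34523}{217895} = - \frac{196258501757}{1289679976530}$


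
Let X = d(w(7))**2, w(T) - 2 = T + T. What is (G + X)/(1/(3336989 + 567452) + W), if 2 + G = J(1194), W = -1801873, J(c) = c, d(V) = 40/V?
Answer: -18713985713/28141227271968 ≈ -0.00066500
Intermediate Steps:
w(T) = 2 + 2*T (w(T) = 2 + (T + T) = 2 + 2*T)
X = 25/4 (X = (40/(2 + 2*7))**2 = (40/(2 + 14))**2 = (40/16)**2 = (40*(1/16))**2 = (5/2)**2 = 25/4 ≈ 6.2500)
G = 1192 (G = -2 + 1194 = 1192)
(G + X)/(1/(3336989 + 567452) + W) = (1192 + 25/4)/(1/(3336989 + 567452) - 1801873) = 4793/(4*(1/3904441 - 1801873)) = 4793/(4*(-7035306817992/3904441)) = (4793/4)*(-3904441/7035306817992) = -18713985713/28141227271968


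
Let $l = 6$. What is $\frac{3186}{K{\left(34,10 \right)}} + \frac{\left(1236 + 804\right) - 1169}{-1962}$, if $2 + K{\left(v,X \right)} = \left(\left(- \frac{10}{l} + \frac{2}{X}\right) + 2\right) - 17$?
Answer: $- \frac{94005247}{543474} \approx -172.97$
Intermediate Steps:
$K{\left(v,X \right)} = - \frac{56}{3} + \frac{2}{X}$ ($K{\left(v,X \right)} = -2 + \left(\left(\left(- \frac{10}{6} + \frac{2}{X}\right) + 2\right) - 17\right) = -2 + \left(\left(\left(\left(-10\right) \frac{1}{6} + \frac{2}{X}\right) + 2\right) - 17\right) = -2 + \left(\left(\left(- \frac{5}{3} + \frac{2}{X}\right) + 2\right) - 17\right) = -2 + \left(\left(\frac{1}{3} + \frac{2}{X}\right) - 17\right) = -2 - \left(\frac{50}{3} - \frac{2}{X}\right) = - \frac{56}{3} + \frac{2}{X}$)
$\frac{3186}{K{\left(34,10 \right)}} + \frac{\left(1236 + 804\right) - 1169}{-1962} = \frac{3186}{- \frac{56}{3} + \frac{2}{10}} + \frac{\left(1236 + 804\right) - 1169}{-1962} = \frac{3186}{- \frac{56}{3} + 2 \cdot \frac{1}{10}} + \left(2040 - 1169\right) \left(- \frac{1}{1962}\right) = \frac{3186}{- \frac{56}{3} + \frac{1}{5}} + 871 \left(- \frac{1}{1962}\right) = \frac{3186}{- \frac{277}{15}} - \frac{871}{1962} = 3186 \left(- \frac{15}{277}\right) - \frac{871}{1962} = - \frac{47790}{277} - \frac{871}{1962} = - \frac{94005247}{543474}$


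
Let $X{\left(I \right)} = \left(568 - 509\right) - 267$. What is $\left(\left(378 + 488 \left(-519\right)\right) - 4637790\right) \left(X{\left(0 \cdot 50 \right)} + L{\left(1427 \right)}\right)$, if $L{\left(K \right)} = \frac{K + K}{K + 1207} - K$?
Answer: $\frac{3508035465904}{439} \approx 7.991 \cdot 10^{9}$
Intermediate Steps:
$X{\left(I \right)} = -208$ ($X{\left(I \right)} = 59 - 267 = -208$)
$L{\left(K \right)} = - K + \frac{2 K}{1207 + K}$ ($L{\left(K \right)} = \frac{2 K}{1207 + K} - K = - K + \frac{2 K}{1207 + K}$)
$\left(\left(378 + 488 \left(-519\right)\right) - 4637790\right) \left(X{\left(0 \cdot 50 \right)} + L{\left(1427 \right)}\right) = \left(\left(378 + 488 \left(-519\right)\right) - 4637790\right) \left(-208 - \frac{1427 \left(1205 + 1427\right)}{1207 + 1427}\right) = \left(\left(378 - 253272\right) - 4637790\right) \left(-208 - 1427 \cdot \frac{1}{2634} \cdot 2632\right) = \left(-252894 - 4637790\right) \left(-208 - 1427 \cdot \frac{1}{2634} \cdot 2632\right) = - 4890684 \left(-208 - \frac{1877932}{1317}\right) = \left(-4890684\right) \left(- \frac{2151868}{1317}\right) = \frac{3508035465904}{439}$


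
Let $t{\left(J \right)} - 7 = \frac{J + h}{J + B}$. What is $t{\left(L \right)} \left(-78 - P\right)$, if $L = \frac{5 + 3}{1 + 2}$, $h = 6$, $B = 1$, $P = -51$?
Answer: $- \frac{2781}{11} \approx -252.82$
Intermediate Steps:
$L = \frac{8}{3} \approx 2.6667$
$t{\left(J \right)} = 7 + \frac{6 + J}{1 + J}$ ($t{\left(J \right)} = 7 + \frac{J + 6}{J + 1} = 7 + \frac{6 + J}{1 + J}$)
$t{\left(L \right)} \left(-78 - P\right) = \frac{13 + 8 \cdot \frac{8}{3}}{1 + \frac{8}{3}} \left(-78 - -51\right) = \frac{13 + \frac{64}{3}}{\frac{11}{3}} \left(-78 + 51\right) = \frac{3}{11} \cdot \frac{103}{3} \left(-27\right) = \frac{103}{11} \left(-27\right) = - \frac{2781}{11}$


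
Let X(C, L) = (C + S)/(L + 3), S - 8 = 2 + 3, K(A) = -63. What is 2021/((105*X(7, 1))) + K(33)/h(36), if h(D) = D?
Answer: 4409/2100 ≈ 2.0995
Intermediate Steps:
S = 13 (S = 8 + (2 + 3) = 8 + 5 = 13)
X(C, L) = (13 + C)/(3 + L) (X(C, L) = (C + 13)/(L + 3) = (13 + C)/(3 + L))
2021/((105*X(7, 1))) + K(33)/h(36) = 2021/((105*((13 + 7)/(3 + 1)))) - 63/36 = 2021/((105*(20/4))) - 63*1/36 = 2021/((105*((¼)*20))) - 7/4 = 2021/((105*5)) - 7/4 = 2021/525 - 7/4 = 4409/2100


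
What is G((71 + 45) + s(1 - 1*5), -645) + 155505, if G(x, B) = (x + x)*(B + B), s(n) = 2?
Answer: -148935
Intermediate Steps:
G(x, B) = 4*B*x (G(x, B) = (2*x)*(2*B) = 4*B*x)
G((71 + 45) + s(1 - 1*5), -645) + 155505 = 4*(-645)*((71 + 45) + 2) + 155505 = 4*(-645)*(116 + 2) + 155505 = 4*(-645)*118 + 155505 = -304440 + 155505 = -148935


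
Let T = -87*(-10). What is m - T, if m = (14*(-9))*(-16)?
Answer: 1146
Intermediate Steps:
T = 870
m = 2016 (m = -126*(-16) = 2016)
m - T = 2016 - 1*870 = 2016 - 870 = 1146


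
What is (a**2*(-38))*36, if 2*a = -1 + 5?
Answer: -5472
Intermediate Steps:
a = 2 (a = (-1 + 5)/2 = (1/2)*4 = 2)
(a**2*(-38))*36 = (2**2*(-38))*36 = (4*(-38))*36 = -152*36 = -5472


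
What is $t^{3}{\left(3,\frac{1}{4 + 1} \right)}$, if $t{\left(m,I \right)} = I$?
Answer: $\frac{1}{125} \approx 0.008$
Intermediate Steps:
$t^{3}{\left(3,\frac{1}{4 + 1} \right)} = \left(\frac{1}{4 + 1}\right)^{3} = \left(\frac{1}{5}\right)^{3} = \frac{1}{125}$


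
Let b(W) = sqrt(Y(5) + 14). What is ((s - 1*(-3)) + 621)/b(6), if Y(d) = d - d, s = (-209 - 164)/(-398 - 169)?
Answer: 354181*sqrt(14)/7938 ≈ 166.95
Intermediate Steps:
s = 373/567 (s = -373/(-567) = -373*(-1/567) = 373/567 ≈ 0.65785)
Y(d) = 0
b(W) = sqrt(14) (b(W) = sqrt(0 + 14) = sqrt(14))
((s - 1*(-3)) + 621)/b(6) = ((373/567 - 1*(-3)) + 621)/(sqrt(14)) = ((373/567 + 3) + 621)*(sqrt(14)/14) = (2074/567 + 621)*(sqrt(14)/14) = 354181*(sqrt(14)/14)/567 = 354181*sqrt(14)/7938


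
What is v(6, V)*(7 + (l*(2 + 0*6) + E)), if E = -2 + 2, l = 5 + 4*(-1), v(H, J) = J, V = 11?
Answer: 99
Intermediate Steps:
l = 1 (l = 5 - 4 = 1)
E = 0
v(6, V)*(7 + (l*(2 + 0*6) + E)) = 11*(7 + (1*(2 + 0*6) + 0)) = 11*(7 + (1*(2 + 0) + 0)) = 11*(7 + (1*2 + 0)) = 11*(7 + (2 + 0)) = 11*(7 + 2) = 11*9 = 99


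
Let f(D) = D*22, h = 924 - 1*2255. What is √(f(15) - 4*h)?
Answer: √5654 ≈ 75.193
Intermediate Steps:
h = -1331 (h = 924 - 2255 = -1331)
f(D) = 22*D
√(f(15) - 4*h) = √(22*15 - 4*(-1331)) = √(330 + 5324) = √5654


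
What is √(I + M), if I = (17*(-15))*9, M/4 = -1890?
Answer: 3*I*√1095 ≈ 99.272*I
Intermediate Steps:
M = -7560 (M = 4*(-1890) = -7560)
I = -2295 (I = -255*9 = -2295)
√(I + M) = √(-2295 - 7560) = √(-9855) = 3*I*√1095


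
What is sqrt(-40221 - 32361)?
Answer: I*sqrt(72582) ≈ 269.41*I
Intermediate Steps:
sqrt(-40221 - 32361) = sqrt(-72582) = I*sqrt(72582)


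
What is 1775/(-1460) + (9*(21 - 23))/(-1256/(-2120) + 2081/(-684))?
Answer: 795055225/129670484 ≈ 6.1313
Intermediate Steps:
1775/(-1460) + (9*(21 - 23))/(-1256/(-2120) + 2081/(-684)) = 1775*(-1/1460) + (9*(-2))/(-1256*(-1/2120) + 2081*(-1/684)) = -355/292 - 18/(157/265 - 2081/684) = -355/292 - 18/(-444077/181260) = -355/292 - 18*(-181260/444077) = -355/292 + 3262680/444077 = 795055225/129670484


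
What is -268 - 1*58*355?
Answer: -20858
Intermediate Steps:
-268 - 1*58*355 = -268 - 58*355 = -268 - 20590 = -20858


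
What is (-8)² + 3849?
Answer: 3913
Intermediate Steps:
(-8)² + 3849 = 64 + 3849 = 3913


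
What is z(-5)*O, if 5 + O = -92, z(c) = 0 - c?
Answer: -485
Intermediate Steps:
z(c) = -c
O = -97 (O = -5 - 92 = -97)
z(-5)*O = -1*(-5)*(-97) = 5*(-97) = -485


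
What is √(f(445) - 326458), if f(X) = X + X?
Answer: 8*I*√5087 ≈ 570.59*I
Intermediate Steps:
f(X) = 2*X
√(f(445) - 326458) = √(2*445 - 326458) = √(890 - 326458) = √(-325568) = 8*I*√5087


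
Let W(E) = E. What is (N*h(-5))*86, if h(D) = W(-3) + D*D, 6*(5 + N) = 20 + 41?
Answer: 29326/3 ≈ 9775.3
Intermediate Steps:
N = 31/6 (N = -5 + (20 + 41)/6 = -5 + (⅙)*61 = -5 + 61/6 = 31/6 ≈ 5.1667)
h(D) = -3 + D² (h(D) = -3 + D*D = -3 + D²)
(N*h(-5))*86 = (31*(-3 + (-5)²)/6)*86 = (31*(-3 + 25)/6)*86 = ((31/6)*22)*86 = (341/3)*86 = 29326/3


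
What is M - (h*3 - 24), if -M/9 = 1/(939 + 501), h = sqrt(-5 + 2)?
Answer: 3839/160 - 3*I*sqrt(3) ≈ 23.994 - 5.1962*I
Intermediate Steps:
h = I*sqrt(3) (h = sqrt(-3) = I*sqrt(3) ≈ 1.732*I)
M = -1/160 (M = -9/(939 + 501) = -9/1440 = -9*1/1440 = -1/160 ≈ -0.0062500)
M - (h*3 - 24) = -1/160 - ((I*sqrt(3))*3 - 24) = -1/160 - (3*I*sqrt(3) - 24) = -1/160 - (-24 + 3*I*sqrt(3)) = -1/160 + (24 - 3*I*sqrt(3)) = 3839/160 - 3*I*sqrt(3)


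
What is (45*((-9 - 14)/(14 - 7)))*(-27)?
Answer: 27945/7 ≈ 3992.1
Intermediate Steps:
(45*((-9 - 14)/(14 - 7)))*(-27) = (45*(-23/7))*(-27) = -1035/7*(-27) = 27945/7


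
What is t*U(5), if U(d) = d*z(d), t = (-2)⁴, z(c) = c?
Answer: 400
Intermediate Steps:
t = 16
U(d) = d² (U(d) = d*d = d²)
t*U(5) = 16*5² = 16*25 = 400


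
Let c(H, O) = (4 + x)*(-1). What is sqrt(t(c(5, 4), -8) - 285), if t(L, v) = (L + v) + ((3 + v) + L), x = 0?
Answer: 3*I*sqrt(34) ≈ 17.493*I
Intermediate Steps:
c(H, O) = -4 (c(H, O) = (4 + 0)*(-1) = 4*(-1) = -4)
t(L, v) = 3 + 2*L + 2*v (t(L, v) = (L + v) + (3 + L + v) = 3 + 2*L + 2*v)
sqrt(t(c(5, 4), -8) - 285) = sqrt((3 + 2*(-4) + 2*(-8)) - 285) = sqrt((3 - 8 - 16) - 285) = sqrt(-21 - 285) = sqrt(-306) = 3*I*sqrt(34)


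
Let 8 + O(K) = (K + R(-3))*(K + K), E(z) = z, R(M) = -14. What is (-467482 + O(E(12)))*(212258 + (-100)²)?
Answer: -103914060804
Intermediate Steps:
O(K) = -8 + 2*K*(-14 + K) (O(K) = -8 + (K - 14)*(K + K) = -8 + (-14 + K)*(2*K) = -8 + 2*K*(-14 + K))
(-467482 + O(E(12)))*(212258 + (-100)²) = (-467482 + (-8 - 28*12 + 2*12²))*(212258 + (-100)²) = (-467482 + (-8 - 336 + 2*144))*(212258 + 10000) = (-467482 + (-8 - 336 + 288))*222258 = (-467482 - 56)*222258 = -467538*222258 = -103914060804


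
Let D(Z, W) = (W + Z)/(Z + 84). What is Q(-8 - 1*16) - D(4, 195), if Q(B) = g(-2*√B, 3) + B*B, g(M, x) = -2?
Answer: 50313/88 ≈ 571.74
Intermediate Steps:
D(Z, W) = (W + Z)/(84 + Z)
Q(B) = -2 + B² (Q(B) = -2 + B*B = -2 + B²)
Q(-8 - 1*16) - D(4, 195) = (-2 + (-8 - 1*16)²) - (195 + 4)/(84 + 4) = (-2 + (-8 - 16)²) - 199/88 = (-2 + (-24)²) - 199/88 = (-2 + 576) - 1*199/88 = 574 - 199/88 = 50313/88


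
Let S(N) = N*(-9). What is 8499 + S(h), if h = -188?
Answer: 10191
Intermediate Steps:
S(N) = -9*N
8499 + S(h) = 8499 - 9*(-188) = 8499 + 1692 = 10191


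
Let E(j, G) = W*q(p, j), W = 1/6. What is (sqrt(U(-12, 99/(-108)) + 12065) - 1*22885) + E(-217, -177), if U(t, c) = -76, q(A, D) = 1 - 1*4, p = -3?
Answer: -45771/2 + sqrt(11989) ≈ -22776.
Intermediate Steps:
q(A, D) = -3 (q(A, D) = 1 - 4 = -3)
W = 1/6 (W = 1*(1/6) = 1/6 ≈ 0.16667)
E(j, G) = -1/2 (E(j, G) = (1/6)*(-3) = -1/2)
(sqrt(U(-12, 99/(-108)) + 12065) - 1*22885) + E(-217, -177) = (sqrt(-76 + 12065) - 1*22885) - 1/2 = (sqrt(11989) - 22885) - 1/2 = (-22885 + sqrt(11989)) - 1/2 = -45771/2 + sqrt(11989)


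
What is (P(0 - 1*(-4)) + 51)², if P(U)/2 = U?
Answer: 3481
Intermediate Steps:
P(U) = 2*U
(P(0 - 1*(-4)) + 51)² = (2*(0 - 1*(-4)) + 51)² = (2*(0 + 4) + 51)² = (2*4 + 51)² = (8 + 51)² = 59² = 3481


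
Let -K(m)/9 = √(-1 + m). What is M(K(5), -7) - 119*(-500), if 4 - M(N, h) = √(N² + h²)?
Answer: 59504 - √373 ≈ 59485.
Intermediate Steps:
K(m) = -9*√(-1 + m)
M(N, h) = 4 - √(N² + h²)
M(K(5), -7) - 119*(-500) = (4 - √((-9*√(-1 + 5))² + (-7)²)) - 119*(-500) = (4 - √((-9*√4)² + 49)) + 59500 = (4 - √((-9*2)² + 49)) + 59500 = (4 - √((-18)² + 49)) + 59500 = (4 - √(324 + 49)) + 59500 = (4 - √373) + 59500 = 59504 - √373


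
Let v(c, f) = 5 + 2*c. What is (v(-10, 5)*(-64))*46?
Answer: 44160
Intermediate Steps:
(v(-10, 5)*(-64))*46 = ((5 + 2*(-10))*(-64))*46 = ((5 - 20)*(-64))*46 = -15*(-64)*46 = 960*46 = 44160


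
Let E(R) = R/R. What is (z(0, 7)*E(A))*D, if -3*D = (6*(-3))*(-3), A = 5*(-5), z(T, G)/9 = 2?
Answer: -324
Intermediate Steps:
z(T, G) = 18 (z(T, G) = 9*2 = 18)
A = -25
D = -18 (D = -6*(-3)*(-3)/3 = -(-6)*(-3) = -1/3*54 = -18)
E(R) = 1
(z(0, 7)*E(A))*D = (18*1)*(-18) = 18*(-18) = -324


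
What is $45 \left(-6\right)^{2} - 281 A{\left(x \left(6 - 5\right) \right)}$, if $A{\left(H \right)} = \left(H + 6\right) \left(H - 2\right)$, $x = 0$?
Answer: $4992$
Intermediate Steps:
$A{\left(H \right)} = \left(-2 + H\right) \left(6 + H\right)$ ($A{\left(H \right)} = \left(6 + H\right) \left(-2 + H\right) = \left(-2 + H\right) \left(6 + H\right)$)
$45 \left(-6\right)^{2} - 281 A{\left(x \left(6 - 5\right) \right)} = 45 \left(-6\right)^{2} - 281 \left(-12 + \left(0 \left(6 - 5\right)\right)^{2} + 4 \cdot 0 \left(6 - 5\right)\right) = 45 \cdot 36 - 281 \left(-12 + \left(0 \cdot 1\right)^{2} + 4 \cdot 0 \cdot 1\right) = 1620 - 281 \left(-12 + 0^{2} + 4 \cdot 0\right) = 1620 - 281 \left(-12 + 0 + 0\right) = 1620 - -3372 = 1620 + 3372 = 4992$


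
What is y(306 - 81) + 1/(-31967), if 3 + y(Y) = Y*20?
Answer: 143755598/31967 ≈ 4497.0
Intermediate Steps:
y(Y) = -3 + 20*Y (y(Y) = -3 + Y*20 = -3 + 20*Y)
y(306 - 81) + 1/(-31967) = (-3 + 20*(306 - 81)) + 1/(-31967) = (-3 + 20*225) - 1/31967 = (-3 + 4500) - 1/31967 = 4497 - 1/31967 = 143755598/31967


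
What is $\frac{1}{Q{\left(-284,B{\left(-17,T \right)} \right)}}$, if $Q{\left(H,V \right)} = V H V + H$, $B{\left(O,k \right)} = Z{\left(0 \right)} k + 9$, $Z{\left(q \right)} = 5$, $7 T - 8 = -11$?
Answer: $- \frac{49}{668252} \approx -7.3326 \cdot 10^{-5}$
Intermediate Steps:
$T = - \frac{3}{7}$ ($T = \frac{8}{7} + \frac{1}{7} \left(-11\right) = \frac{8}{7} - \frac{11}{7} = - \frac{3}{7} \approx -0.42857$)
$B{\left(O,k \right)} = 9 + 5 k$ ($B{\left(O,k \right)} = 5 k + 9 = 9 + 5 k$)
$Q{\left(H,V \right)} = H + H V^{2}$ ($Q{\left(H,V \right)} = H V V + H = H V^{2} + H = H + H V^{2}$)
$\frac{1}{Q{\left(-284,B{\left(-17,T \right)} \right)}} = \frac{1}{\left(-284\right) \left(1 + \left(9 + 5 \left(- \frac{3}{7}\right)\right)^{2}\right)} = \frac{1}{\left(-284\right) \left(1 + \left(9 - \frac{15}{7}\right)^{2}\right)} = \frac{1}{\left(-284\right) \left(1 + \left(\frac{48}{7}\right)^{2}\right)} = \frac{1}{\left(-284\right) \left(1 + \frac{2304}{49}\right)} = \frac{1}{\left(-284\right) \frac{2353}{49}} = \frac{1}{- \frac{668252}{49}} = - \frac{49}{668252}$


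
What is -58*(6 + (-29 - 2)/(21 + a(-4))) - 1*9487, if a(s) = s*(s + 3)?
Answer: -244077/25 ≈ -9763.1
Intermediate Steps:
a(s) = s*(3 + s)
-58*(6 + (-29 - 2)/(21 + a(-4))) - 1*9487 = -58*(6 + (-29 - 2)/(21 - 4*(3 - 4))) - 1*9487 = -58*(6 - 31/(21 - 4*(-1))) - 9487 = -58*(6 - 31/(21 + 4)) - 9487 = -58*(6 - 31/25) - 9487 = -58*119/25 - 9487 = -6902/25 - 9487 = -244077/25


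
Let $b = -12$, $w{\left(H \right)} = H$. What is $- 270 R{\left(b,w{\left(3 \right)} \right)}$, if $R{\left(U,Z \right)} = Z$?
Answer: $-810$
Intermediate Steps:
$- 270 R{\left(b,w{\left(3 \right)} \right)} = \left(-270\right) 3 = -810$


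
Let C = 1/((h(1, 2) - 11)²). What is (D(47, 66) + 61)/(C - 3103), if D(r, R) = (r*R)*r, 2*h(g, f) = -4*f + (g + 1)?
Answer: -28587580/608187 ≈ -47.005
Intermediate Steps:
h(g, f) = ½ + g/2 - 2*f (h(g, f) = (-4*f + (g + 1))/2 = (-4*f + (1 + g))/2 = (1 + g - 4*f)/2 = ½ + g/2 - 2*f)
D(r, R) = R*r² (D(r, R) = (R*r)*r = R*r²)
C = 1/196 (C = 1/(((½ + (½)*1 - 2*2) - 11)²) = 1/(((½ + ½ - 4) - 11)²) = 1/((-3 - 11)²) = 1/((-14)²) = 1/196 ≈ 0.0051020)
(D(47, 66) + 61)/(C - 3103) = (66*47² + 61)/(1/196 - 3103) = (66*2209 + 61)/(-608187/196) = (145794 + 61)*(-196/608187) = 145855*(-196/608187) = -28587580/608187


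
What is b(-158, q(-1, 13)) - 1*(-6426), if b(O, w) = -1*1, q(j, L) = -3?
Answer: 6425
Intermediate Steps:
b(O, w) = -1
b(-158, q(-1, 13)) - 1*(-6426) = -1 - 1*(-6426) = -1 + 6426 = 6425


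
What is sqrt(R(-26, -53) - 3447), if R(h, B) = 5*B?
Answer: 8*I*sqrt(58) ≈ 60.926*I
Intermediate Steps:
sqrt(R(-26, -53) - 3447) = sqrt(5*(-53) - 3447) = sqrt(-265 - 3447) = sqrt(-3712) = 8*I*sqrt(58)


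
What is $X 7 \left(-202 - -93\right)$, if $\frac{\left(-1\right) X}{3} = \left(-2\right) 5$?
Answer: $-22890$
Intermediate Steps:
$X = 30$ ($X = - 3 \left(\left(-2\right) 5\right) = \left(-3\right) \left(-10\right) = 30$)
$X 7 \left(-202 - -93\right) = 30 \cdot 7 \left(-202 - -93\right) = 210 \left(-202 + 93\right) = 210 \left(-109\right) = -22890$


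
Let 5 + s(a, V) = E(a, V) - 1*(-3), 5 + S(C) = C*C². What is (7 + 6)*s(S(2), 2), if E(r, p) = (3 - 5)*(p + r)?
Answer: -156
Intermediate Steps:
S(C) = -5 + C³ (S(C) = -5 + C*C² = -5 + C³)
E(r, p) = -2*p - 2*r (E(r, p) = -2*(p + r) = -2*p - 2*r)
s(a, V) = -2 - 2*V - 2*a (s(a, V) = -5 + ((-2*V - 2*a) - 1*(-3)) = -5 + ((-2*V - 2*a) + 3) = -5 + (3 - 2*V - 2*a) = -2 - 2*V - 2*a)
(7 + 6)*s(S(2), 2) = (7 + 6)*(-2 - 2*2 - 2*(-5 + 2³)) = 13*(-2 - 4 - 2*(-5 + 8)) = 13*(-2 - 4 - 2*3) = 13*(-2 - 4 - 6) = 13*(-12) = -156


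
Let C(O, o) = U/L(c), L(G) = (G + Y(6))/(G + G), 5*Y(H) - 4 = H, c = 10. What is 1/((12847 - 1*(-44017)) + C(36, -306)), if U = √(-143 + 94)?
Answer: 511776/29101631689 - 105*I/29101631689 ≈ 1.7586e-5 - 3.608e-9*I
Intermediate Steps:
Y(H) = ⅘ + H/5
L(G) = (2 + G)/(2*G) (L(G) = (G + (⅘ + (⅕)*6))/(G + G) = (G + (⅘ + 6/5))/((2*G)) = (G + 2)*(1/(2*G)) = (2 + G)*(1/(2*G)) = (2 + G)/(2*G))
U = 7*I (U = √(-49) = 7*I ≈ 7.0*I)
C(O, o) = 35*I/3 (C(O, o) = (7*I)/(((½)*(2 + 10)/10)) = (7*I)/(((½)*(⅒)*12)) = (7*I)/(⅗) = (7*I)*(5/3) = 35*I/3)
1/((12847 - 1*(-44017)) + C(36, -306)) = 1/((12847 - 1*(-44017)) + 35*I/3) = 1/((12847 + 44017) + 35*I/3) = 1/(56864 + 35*I/3) = 9*(56864 - 35*I/3)/29101631689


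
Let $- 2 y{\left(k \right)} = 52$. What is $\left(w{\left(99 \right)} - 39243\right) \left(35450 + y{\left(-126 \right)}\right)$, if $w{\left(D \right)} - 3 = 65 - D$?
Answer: $-1391242176$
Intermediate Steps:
$w{\left(D \right)} = 68 - D$ ($w{\left(D \right)} = 3 - \left(-65 + D\right) = 68 - D$)
$y{\left(k \right)} = -26$ ($y{\left(k \right)} = \left(- \frac{1}{2}\right) 52 = -26$)
$\left(w{\left(99 \right)} - 39243\right) \left(35450 + y{\left(-126 \right)}\right) = \left(\left(68 - 99\right) - 39243\right) \left(35450 - 26\right) = \left(\left(68 - 99\right) - 39243\right) 35424 = \left(-31 - 39243\right) 35424 = \left(-39274\right) 35424 = -1391242176$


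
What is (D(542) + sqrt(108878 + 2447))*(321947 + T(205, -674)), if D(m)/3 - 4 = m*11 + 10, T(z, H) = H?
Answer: 5759782344 + 1606365*sqrt(4453) ≈ 5.8670e+9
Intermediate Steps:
D(m) = 42 + 33*m (D(m) = 12 + 3*(m*11 + 10) = 12 + 3*(11*m + 10) = 12 + 3*(10 + 11*m) = 12 + (30 + 33*m) = 42 + 33*m)
(D(542) + sqrt(108878 + 2447))*(321947 + T(205, -674)) = ((42 + 33*542) + sqrt(108878 + 2447))*(321947 - 674) = ((42 + 17886) + sqrt(111325))*321273 = (17928 + 5*sqrt(4453))*321273 = 5759782344 + 1606365*sqrt(4453)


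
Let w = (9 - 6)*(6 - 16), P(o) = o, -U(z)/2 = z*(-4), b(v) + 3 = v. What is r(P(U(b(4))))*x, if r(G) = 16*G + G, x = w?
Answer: -4080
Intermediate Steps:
b(v) = -3 + v
U(z) = 8*z (U(z) = -2*z*(-4) = -(-8)*z = 8*z)
w = -30 (w = 3*(-10) = -30)
x = -30
r(G) = 17*G
r(P(U(b(4))))*x = (17*(8*(-3 + 4)))*(-30) = (17*(8*1))*(-30) = (17*8)*(-30) = 136*(-30) = -4080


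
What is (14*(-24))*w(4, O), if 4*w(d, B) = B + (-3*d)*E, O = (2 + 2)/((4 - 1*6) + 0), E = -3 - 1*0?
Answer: -2856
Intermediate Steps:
E = -3 (E = -3 + 0 = -3)
O = -2 (O = 4/((4 - 6) + 0) = 4/(-2 + 0) = 4/(-2) = 4*(-½) = -2)
w(d, B) = B/4 + 9*d/4 (w(d, B) = (B - 3*d*(-3))/4 = (B + 9*d)/4 = B/4 + 9*d/4)
(14*(-24))*w(4, O) = (14*(-24))*((¼)*(-2) + (9/4)*4) = -336*(-½ + 9) = -336*17/2 = -2856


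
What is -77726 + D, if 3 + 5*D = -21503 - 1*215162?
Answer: -625298/5 ≈ -1.2506e+5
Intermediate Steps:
D = -236668/5 (D = -3/5 + (-21503 - 1*215162)/5 = -3/5 + (-21503 - 215162)/5 = -3/5 + (1/5)*(-236665) = -3/5 - 47333 = -236668/5 ≈ -47334.)
-77726 + D = -77726 - 236668/5 = -625298/5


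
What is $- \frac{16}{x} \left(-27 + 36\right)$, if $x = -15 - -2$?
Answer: $\frac{144}{13} \approx 11.077$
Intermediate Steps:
$x = -13$ ($x = -15 + 2 = -13$)
$- \frac{16}{x} \left(-27 + 36\right) = - \frac{16}{-13} \left(-27 + 36\right) = \left(-16\right) \left(- \frac{1}{13}\right) 9 = \frac{16}{13} \cdot 9 = \frac{144}{13}$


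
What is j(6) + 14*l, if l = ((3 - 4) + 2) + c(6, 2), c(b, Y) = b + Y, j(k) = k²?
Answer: 162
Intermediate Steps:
c(b, Y) = Y + b
l = 9 (l = ((3 - 4) + 2) + (2 + 6) = (-1 + 2) + 8 = 1 + 8 = 9)
j(6) + 14*l = 6² + 14*9 = 36 + 126 = 162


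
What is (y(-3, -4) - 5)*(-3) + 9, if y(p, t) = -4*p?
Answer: -12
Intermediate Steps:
(y(-3, -4) - 5)*(-3) + 9 = (-4*(-3) - 5)*(-3) + 9 = (12 - 5)*(-3) + 9 = 7*(-3) + 9 = -21 + 9 = -12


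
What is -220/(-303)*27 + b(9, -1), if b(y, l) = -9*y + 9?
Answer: -5292/101 ≈ -52.396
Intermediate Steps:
b(y, l) = 9 - 9*y
-220/(-303)*27 + b(9, -1) = -220/(-303)*27 + (9 - 9*9) = -220*(-1/303)*27 + (9 - 81) = (220/303)*27 - 72 = 1980/101 - 72 = -5292/101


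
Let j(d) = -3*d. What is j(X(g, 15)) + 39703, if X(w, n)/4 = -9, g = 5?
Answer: 39811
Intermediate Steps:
X(w, n) = -36 (X(w, n) = 4*(-9) = -36)
j(X(g, 15)) + 39703 = -3*(-36) + 39703 = 108 + 39703 = 39811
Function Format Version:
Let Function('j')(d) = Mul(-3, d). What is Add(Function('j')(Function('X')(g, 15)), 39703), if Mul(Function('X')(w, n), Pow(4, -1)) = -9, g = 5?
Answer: 39811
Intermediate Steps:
Function('X')(w, n) = -36 (Function('X')(w, n) = Mul(4, -9) = -36)
Add(Function('j')(Function('X')(g, 15)), 39703) = Add(Mul(-3, -36), 39703) = Add(108, 39703) = 39811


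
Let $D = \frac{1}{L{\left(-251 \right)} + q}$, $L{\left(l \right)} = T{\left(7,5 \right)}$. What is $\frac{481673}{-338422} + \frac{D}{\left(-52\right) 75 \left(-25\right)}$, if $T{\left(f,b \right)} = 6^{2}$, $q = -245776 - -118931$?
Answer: $- \frac{2977672983697961}{2092104075652500} \approx -1.4233$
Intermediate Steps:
$q = -126845$ ($q = -245776 + 118931 = -126845$)
$T{\left(f,b \right)} = 36$
$L{\left(l \right)} = 36$
$D = - \frac{1}{126809}$ ($D = \frac{1}{36 - 126845} = \frac{1}{-126809} = - \frac{1}{126809} \approx -7.8859 \cdot 10^{-6}$)
$\frac{481673}{-338422} + \frac{D}{\left(-52\right) 75 \left(-25\right)} = \frac{481673}{-338422} - \frac{1}{126809 \left(-52\right) 75 \left(-25\right)} = 481673 \left(- \frac{1}{338422}\right) - \frac{1}{126809 \left(\left(-3900\right) \left(-25\right)\right)} = - \frac{481673}{338422} - \frac{1}{126809 \cdot 97500} = - \frac{481673}{338422} - \frac{1}{12363877500} = - \frac{2977672983697961}{2092104075652500}$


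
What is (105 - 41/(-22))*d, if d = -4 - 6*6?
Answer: -47020/11 ≈ -4274.5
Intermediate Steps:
d = -40 (d = -4 - 36 = -40)
(105 - 41/(-22))*d = (105 - 41/(-22))*(-40) = (105 - 41*(-1/22))*(-40) = (105 + 41/22)*(-40) = (2351/22)*(-40) = -47020/11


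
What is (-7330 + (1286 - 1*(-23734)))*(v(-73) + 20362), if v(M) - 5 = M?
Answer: 359000860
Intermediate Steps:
v(M) = 5 + M
(-7330 + (1286 - 1*(-23734)))*(v(-73) + 20362) = (-7330 + (1286 - 1*(-23734)))*((5 - 73) + 20362) = (-7330 + (1286 + 23734))*(-68 + 20362) = (-7330 + 25020)*20294 = 17690*20294 = 359000860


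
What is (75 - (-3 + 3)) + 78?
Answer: 153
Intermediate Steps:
(75 - (-3 + 3)) + 78 = (75 - 1*0) + 78 = (75 + 0) + 78 = 75 + 78 = 153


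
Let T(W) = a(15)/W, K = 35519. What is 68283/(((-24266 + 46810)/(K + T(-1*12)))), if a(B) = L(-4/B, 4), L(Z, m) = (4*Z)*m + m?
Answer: 3031681743/28180 ≈ 1.0758e+5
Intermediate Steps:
L(Z, m) = m + 4*Z*m (L(Z, m) = 4*Z*m + m = m + 4*Z*m)
a(B) = 4 - 64/B (a(B) = 4*(1 + 4*(-4/B)) = 4*(1 - 16/B) = 4 - 64/B)
T(W) = -4/(15*W) (T(W) = (4 - 64/15)/W = -4/(15*W))
68283/(((-24266 + 46810)/(K + T(-1*12)))) = 68283/(((-24266 + 46810)/(35519 - 4/(15*((-1*12)))))) = 68283/((22544/(35519 - 4/15/(-12)))) = 68283/((22544/(35519 - 4/15*(-1/12)))) = 68283/((22544/(35519 + 1/45))) = 68283/((22544/(1598356/45))) = 68283/((22544*(45/1598356))) = 68283/(253620/399589) = 68283*(399589/253620) = 3031681743/28180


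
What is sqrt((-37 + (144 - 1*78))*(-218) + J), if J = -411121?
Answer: I*sqrt(417443) ≈ 646.1*I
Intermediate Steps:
sqrt((-37 + (144 - 1*78))*(-218) + J) = sqrt((-37 + (144 - 1*78))*(-218) - 411121) = sqrt((-37 + (144 - 78))*(-218) - 411121) = sqrt((-37 + 66)*(-218) - 411121) = sqrt(29*(-218) - 411121) = sqrt(-6322 - 411121) = sqrt(-417443) = I*sqrt(417443)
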